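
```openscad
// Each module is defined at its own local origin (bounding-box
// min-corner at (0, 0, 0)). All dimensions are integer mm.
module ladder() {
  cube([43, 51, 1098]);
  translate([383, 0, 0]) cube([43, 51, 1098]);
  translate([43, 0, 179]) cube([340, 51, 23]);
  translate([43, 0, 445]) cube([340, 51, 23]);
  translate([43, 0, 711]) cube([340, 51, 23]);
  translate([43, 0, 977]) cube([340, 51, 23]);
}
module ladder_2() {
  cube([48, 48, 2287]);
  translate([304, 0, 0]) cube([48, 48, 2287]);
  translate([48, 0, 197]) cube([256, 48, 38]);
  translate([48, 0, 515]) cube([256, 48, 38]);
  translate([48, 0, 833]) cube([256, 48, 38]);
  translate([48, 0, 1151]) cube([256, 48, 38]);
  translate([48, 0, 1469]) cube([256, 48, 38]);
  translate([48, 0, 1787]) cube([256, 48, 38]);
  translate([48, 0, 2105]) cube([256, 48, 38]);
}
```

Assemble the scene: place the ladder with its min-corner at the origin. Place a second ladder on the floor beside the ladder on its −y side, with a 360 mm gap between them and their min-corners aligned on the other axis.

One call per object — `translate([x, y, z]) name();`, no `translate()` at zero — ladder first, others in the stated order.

ladder();
translate([0, -408, 0]) ladder_2();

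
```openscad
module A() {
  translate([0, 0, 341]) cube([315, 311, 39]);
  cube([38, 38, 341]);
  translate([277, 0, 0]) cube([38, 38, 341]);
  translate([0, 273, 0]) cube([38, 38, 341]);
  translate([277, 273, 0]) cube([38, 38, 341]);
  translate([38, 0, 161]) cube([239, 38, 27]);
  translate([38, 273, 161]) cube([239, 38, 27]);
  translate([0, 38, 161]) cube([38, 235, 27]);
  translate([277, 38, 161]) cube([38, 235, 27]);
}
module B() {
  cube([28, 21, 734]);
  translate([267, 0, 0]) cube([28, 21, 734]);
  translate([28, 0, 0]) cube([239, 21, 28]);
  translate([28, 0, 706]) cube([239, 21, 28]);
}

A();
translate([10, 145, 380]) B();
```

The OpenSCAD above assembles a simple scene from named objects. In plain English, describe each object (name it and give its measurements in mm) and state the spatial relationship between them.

A is a four-legged stool. The seat is 315×311 mm, 39 mm thick, top at z = 380 mm. It stands on four square legs, each 38×38 mm in cross-section, from z = 0 to the seat underside, each flush with a corner of the seat. Four stretchers, 38 mm wide and 27 mm tall, connect adjacent legs with their undersides at z = 161 mm, each running between the inner faces of the legs it joins and aligned with the legs' outer faces on the other axis.

B is a picture frame with a 239×678 mm rectangular opening (x by z) and a uniform 28 mm border on every side. Frame depth is 21 mm along y. It is built from two vertical stiles running the full outside height and two horizontal rails spanning the gap between the stiles.

The picture frame is on top of the stool, centred.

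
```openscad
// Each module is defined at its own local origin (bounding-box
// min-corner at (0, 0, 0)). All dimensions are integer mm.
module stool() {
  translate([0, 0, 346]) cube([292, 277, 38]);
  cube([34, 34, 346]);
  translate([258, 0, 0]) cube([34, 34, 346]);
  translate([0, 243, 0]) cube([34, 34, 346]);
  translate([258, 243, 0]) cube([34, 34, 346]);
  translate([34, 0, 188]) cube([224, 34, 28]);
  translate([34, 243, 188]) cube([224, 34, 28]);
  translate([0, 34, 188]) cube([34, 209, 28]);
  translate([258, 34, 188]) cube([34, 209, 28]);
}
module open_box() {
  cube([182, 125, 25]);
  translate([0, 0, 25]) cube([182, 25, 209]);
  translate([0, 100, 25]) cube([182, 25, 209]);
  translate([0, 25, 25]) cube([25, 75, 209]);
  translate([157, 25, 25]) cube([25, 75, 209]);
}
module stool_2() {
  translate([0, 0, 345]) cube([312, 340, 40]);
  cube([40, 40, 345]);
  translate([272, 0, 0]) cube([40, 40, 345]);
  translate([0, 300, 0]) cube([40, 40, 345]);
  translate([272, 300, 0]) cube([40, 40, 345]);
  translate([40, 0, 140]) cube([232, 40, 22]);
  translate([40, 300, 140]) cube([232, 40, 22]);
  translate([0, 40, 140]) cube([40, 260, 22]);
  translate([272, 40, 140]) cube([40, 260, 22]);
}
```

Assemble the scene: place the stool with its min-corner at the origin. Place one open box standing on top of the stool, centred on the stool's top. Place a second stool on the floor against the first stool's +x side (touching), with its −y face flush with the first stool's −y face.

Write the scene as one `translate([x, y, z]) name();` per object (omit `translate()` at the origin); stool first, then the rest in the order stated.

stool();
translate([55, 76, 384]) open_box();
translate([292, 0, 0]) stool_2();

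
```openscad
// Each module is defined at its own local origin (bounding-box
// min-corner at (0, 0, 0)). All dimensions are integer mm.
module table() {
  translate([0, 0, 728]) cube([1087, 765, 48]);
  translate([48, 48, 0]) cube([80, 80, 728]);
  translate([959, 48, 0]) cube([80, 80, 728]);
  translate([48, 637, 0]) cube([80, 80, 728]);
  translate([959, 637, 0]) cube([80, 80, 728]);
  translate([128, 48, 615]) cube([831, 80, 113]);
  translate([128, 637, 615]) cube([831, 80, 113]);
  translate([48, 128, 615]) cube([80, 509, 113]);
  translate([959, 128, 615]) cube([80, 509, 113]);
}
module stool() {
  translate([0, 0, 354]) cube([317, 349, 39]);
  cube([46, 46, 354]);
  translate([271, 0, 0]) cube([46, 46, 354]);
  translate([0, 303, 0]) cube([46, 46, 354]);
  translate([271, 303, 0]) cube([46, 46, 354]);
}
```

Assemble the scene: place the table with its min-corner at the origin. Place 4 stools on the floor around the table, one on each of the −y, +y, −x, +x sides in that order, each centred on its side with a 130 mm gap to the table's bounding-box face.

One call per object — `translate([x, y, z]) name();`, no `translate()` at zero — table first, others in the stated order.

table();
translate([385, -479, 0]) stool();
translate([385, 895, 0]) stool();
translate([-447, 208, 0]) stool();
translate([1217, 208, 0]) stool();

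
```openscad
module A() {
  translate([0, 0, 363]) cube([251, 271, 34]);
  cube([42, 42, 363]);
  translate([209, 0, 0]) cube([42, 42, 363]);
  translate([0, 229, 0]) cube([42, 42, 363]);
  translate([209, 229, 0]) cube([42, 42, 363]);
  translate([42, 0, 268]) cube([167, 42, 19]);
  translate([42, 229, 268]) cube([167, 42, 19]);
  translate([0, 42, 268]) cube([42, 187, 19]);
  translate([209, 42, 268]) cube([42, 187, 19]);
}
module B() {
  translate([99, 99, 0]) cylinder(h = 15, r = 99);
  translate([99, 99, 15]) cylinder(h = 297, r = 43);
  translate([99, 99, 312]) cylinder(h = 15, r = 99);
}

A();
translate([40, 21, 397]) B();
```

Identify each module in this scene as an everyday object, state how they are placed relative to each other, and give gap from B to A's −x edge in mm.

A is a stool. B is a spool. The spool is on top of the stool. The gap from the spool to the stool's −x edge is 40 mm.

The spool's min-x is at 40; the stool's min-x is 0; gap = 40 mm.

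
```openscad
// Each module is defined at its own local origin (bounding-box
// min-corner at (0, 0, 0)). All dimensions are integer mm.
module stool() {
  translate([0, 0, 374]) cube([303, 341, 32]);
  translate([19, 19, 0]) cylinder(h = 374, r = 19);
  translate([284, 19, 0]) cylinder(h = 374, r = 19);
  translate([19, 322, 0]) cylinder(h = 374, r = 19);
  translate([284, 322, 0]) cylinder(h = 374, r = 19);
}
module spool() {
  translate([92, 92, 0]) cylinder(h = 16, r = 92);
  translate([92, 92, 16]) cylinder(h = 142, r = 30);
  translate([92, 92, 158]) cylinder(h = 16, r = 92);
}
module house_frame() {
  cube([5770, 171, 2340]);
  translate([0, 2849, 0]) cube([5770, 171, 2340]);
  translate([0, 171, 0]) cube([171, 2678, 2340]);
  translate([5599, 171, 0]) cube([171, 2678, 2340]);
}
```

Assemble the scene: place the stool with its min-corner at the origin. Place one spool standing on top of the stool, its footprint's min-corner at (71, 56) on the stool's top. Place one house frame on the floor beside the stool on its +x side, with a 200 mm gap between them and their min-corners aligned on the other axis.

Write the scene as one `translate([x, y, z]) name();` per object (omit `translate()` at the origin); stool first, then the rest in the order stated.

stool();
translate([71, 56, 406]) spool();
translate([503, 0, 0]) house_frame();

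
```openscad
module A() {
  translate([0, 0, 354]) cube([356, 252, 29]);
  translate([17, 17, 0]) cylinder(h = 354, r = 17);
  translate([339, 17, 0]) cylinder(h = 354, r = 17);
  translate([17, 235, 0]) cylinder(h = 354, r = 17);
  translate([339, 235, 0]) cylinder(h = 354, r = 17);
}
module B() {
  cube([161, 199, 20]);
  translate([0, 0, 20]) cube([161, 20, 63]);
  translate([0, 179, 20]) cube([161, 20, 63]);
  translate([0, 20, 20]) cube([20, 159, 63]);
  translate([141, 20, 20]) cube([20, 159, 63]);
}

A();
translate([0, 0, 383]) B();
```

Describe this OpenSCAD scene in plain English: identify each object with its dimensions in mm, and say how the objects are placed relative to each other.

A is a simple wooden stool: a rectangular seat 356 mm (x) by 252 mm (y), 29 mm thick, top face at z = 383 mm, on four round legs, each 34 mm in diameter. The legs rest on z = 0, each leg's axis is inset half a diameter from the nearest pair of seat edges (so the leg's bounding box is flush with the corner).

B is an open-topped rectangular box: outside dimensions 161×199×83 mm, with a uniform wall and base thickness of 20 mm. The base is a full 161×199 slab on the floor; four walls sit on top of the base. The front and back walls (the −y and +y sides) span the full width; the two side walls fit between them.

The open box is on top of the stool.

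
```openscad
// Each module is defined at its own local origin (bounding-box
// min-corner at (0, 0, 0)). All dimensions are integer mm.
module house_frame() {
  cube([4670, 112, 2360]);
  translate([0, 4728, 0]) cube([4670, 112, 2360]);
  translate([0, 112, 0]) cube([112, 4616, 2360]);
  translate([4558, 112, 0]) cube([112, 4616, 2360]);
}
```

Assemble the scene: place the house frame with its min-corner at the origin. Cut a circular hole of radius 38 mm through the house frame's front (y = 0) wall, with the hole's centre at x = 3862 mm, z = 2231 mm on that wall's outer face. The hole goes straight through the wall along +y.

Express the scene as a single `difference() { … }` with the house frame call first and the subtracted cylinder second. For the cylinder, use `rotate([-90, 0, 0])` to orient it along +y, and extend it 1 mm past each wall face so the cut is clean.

difference() {
  house_frame();
  translate([3862, -1, 2231]) rotate([-90, 0, 0]) cylinder(h = 114, r = 38);
}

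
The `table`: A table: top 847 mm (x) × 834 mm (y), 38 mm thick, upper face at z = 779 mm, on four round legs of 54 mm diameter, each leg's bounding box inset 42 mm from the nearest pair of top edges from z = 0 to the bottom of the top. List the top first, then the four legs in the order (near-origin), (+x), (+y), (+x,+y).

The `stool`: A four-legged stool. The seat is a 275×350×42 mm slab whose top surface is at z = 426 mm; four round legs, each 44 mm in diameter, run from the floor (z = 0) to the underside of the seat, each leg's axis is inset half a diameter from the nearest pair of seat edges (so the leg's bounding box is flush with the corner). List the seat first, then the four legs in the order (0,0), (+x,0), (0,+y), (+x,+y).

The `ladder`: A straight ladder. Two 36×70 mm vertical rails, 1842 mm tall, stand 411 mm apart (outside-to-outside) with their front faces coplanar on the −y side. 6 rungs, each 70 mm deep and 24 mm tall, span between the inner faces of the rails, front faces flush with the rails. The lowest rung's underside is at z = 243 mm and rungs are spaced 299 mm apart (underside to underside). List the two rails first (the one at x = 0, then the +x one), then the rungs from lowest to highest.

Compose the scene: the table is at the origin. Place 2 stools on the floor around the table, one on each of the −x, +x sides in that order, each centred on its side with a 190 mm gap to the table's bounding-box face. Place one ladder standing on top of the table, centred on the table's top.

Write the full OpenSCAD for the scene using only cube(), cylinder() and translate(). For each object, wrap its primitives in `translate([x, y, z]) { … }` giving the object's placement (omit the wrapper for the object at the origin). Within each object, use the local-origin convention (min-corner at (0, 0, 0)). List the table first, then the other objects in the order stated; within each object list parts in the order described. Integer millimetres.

translate([0, 0, 741]) cube([847, 834, 38]);
translate([69, 69, 0]) cylinder(h = 741, r = 27);
translate([778, 69, 0]) cylinder(h = 741, r = 27);
translate([69, 765, 0]) cylinder(h = 741, r = 27);
translate([778, 765, 0]) cylinder(h = 741, r = 27);
translate([-465, 242, 0]) {
  translate([0, 0, 384]) cube([275, 350, 42]);
  translate([22, 22, 0]) cylinder(h = 384, r = 22);
  translate([253, 22, 0]) cylinder(h = 384, r = 22);
  translate([22, 328, 0]) cylinder(h = 384, r = 22);
  translate([253, 328, 0]) cylinder(h = 384, r = 22);
}
translate([1037, 242, 0]) {
  translate([0, 0, 384]) cube([275, 350, 42]);
  translate([22, 22, 0]) cylinder(h = 384, r = 22);
  translate([253, 22, 0]) cylinder(h = 384, r = 22);
  translate([22, 328, 0]) cylinder(h = 384, r = 22);
  translate([253, 328, 0]) cylinder(h = 384, r = 22);
}
translate([218, 382, 779]) {
  cube([36, 70, 1842]);
  translate([375, 0, 0]) cube([36, 70, 1842]);
  translate([36, 0, 243]) cube([339, 70, 24]);
  translate([36, 0, 542]) cube([339, 70, 24]);
  translate([36, 0, 841]) cube([339, 70, 24]);
  translate([36, 0, 1140]) cube([339, 70, 24]);
  translate([36, 0, 1439]) cube([339, 70, 24]);
  translate([36, 0, 1738]) cube([339, 70, 24]);
}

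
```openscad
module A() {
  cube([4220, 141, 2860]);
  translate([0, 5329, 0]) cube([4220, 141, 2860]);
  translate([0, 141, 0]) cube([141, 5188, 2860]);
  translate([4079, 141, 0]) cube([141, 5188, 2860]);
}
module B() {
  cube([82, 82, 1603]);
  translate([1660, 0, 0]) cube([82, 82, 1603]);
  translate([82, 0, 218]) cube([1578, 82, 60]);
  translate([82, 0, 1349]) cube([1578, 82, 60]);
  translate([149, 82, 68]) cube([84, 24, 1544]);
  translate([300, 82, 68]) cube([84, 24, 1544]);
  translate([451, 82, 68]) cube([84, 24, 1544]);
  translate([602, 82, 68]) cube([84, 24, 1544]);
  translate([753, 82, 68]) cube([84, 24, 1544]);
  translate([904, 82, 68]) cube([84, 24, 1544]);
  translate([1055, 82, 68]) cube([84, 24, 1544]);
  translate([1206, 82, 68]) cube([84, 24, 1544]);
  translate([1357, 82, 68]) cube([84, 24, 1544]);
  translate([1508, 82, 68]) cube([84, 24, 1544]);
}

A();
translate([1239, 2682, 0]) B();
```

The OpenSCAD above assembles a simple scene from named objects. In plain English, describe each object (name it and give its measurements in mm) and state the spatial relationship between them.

A is a box-shaped house frame (walls only): outside footprint 4220×5470 mm, wall height 2860 mm, wall thickness 141 mm. The two y-facing walls run the full x-width; the two x-facing walls fit between the inner faces of the y-facing walls.

B is a fence section. Two 82×82 mm posts, 1603 mm tall, stand on the floor with a clear span of 1578 mm between their inner faces. Two horizontal rails of 82×60 mm section span the gap between the posts with their undersides at z = 218 mm and z = 1349 mm, flush with the posts' −y face. 10 pickets, each 84 mm wide, 24 mm thick and 1544 mm tall, are fixed to the +y face of the rails with their bottoms at z = 68 mm, evenly spaced across the span with equal gaps (rounded down to the nearest mm) at the −x end and between each pair — any rounding remainder accumulates at the +x end.

The fence section sits inside the house frame, centred.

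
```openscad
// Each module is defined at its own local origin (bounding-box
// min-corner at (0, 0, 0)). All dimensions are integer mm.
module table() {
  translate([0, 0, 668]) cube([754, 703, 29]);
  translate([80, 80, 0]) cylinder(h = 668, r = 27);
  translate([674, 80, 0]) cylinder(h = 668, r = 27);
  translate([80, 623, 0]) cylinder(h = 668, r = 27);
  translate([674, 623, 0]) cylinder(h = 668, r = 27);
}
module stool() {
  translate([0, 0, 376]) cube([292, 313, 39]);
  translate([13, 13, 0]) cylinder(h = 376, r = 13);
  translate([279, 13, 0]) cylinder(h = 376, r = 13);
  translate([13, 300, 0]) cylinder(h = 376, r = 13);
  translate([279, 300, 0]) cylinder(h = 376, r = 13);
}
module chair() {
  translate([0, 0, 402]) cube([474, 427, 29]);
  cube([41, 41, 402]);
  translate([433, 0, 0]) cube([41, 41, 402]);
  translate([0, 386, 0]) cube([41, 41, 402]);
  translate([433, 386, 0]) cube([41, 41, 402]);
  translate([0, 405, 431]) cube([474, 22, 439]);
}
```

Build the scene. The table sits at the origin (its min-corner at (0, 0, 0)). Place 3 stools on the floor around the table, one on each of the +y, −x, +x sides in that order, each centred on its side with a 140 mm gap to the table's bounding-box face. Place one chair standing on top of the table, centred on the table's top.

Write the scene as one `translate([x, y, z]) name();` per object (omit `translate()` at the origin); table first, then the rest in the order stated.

table();
translate([231, 843, 0]) stool();
translate([-432, 195, 0]) stool();
translate([894, 195, 0]) stool();
translate([140, 138, 697]) chair();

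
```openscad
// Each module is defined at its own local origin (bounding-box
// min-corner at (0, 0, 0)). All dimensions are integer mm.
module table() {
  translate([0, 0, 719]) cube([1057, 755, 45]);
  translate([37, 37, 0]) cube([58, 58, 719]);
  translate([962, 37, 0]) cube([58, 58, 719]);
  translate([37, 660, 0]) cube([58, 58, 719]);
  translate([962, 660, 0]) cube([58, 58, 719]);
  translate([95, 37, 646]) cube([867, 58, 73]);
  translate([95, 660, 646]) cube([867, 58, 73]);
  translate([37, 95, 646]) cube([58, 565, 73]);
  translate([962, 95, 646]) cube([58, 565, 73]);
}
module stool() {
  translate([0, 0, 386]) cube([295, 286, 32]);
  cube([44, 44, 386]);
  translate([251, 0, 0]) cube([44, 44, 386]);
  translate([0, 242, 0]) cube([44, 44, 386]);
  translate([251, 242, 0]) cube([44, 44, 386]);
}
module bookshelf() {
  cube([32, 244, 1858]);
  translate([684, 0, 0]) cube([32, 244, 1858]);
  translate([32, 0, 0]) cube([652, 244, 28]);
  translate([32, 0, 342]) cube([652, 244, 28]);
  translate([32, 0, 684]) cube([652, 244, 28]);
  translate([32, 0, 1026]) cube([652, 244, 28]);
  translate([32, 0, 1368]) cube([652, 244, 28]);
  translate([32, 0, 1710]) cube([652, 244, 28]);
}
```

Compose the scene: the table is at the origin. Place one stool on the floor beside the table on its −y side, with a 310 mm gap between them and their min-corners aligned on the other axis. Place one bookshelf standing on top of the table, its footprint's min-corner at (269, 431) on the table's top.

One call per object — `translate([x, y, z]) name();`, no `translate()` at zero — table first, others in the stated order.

table();
translate([0, -596, 0]) stool();
translate([269, 431, 764]) bookshelf();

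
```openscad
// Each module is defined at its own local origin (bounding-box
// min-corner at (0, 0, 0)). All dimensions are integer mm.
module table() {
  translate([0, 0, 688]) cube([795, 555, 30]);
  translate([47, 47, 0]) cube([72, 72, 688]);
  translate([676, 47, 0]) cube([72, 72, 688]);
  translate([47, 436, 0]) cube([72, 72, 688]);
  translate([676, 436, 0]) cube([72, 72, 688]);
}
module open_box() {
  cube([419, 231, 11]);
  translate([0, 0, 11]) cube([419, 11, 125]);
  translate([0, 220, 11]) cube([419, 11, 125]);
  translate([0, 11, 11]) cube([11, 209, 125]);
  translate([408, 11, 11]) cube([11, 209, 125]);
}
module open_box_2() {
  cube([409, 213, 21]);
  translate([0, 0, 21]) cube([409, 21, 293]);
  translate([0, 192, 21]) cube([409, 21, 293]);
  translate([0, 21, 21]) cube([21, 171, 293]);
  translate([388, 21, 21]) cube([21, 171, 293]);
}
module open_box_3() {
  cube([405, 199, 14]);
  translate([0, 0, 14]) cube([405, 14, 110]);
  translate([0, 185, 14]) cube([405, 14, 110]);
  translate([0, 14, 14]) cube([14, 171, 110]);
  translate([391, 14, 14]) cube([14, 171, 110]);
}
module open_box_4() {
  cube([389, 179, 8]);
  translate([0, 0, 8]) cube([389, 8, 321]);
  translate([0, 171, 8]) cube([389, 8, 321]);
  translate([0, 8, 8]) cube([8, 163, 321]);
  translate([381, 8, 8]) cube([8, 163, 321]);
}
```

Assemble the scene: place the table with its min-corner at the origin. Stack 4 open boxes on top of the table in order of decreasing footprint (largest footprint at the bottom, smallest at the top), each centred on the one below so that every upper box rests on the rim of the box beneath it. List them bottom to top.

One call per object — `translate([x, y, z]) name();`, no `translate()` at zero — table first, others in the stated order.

table();
translate([188, 162, 718]) open_box();
translate([193, 171, 854]) open_box_2();
translate([195, 178, 1168]) open_box_3();
translate([203, 188, 1292]) open_box_4();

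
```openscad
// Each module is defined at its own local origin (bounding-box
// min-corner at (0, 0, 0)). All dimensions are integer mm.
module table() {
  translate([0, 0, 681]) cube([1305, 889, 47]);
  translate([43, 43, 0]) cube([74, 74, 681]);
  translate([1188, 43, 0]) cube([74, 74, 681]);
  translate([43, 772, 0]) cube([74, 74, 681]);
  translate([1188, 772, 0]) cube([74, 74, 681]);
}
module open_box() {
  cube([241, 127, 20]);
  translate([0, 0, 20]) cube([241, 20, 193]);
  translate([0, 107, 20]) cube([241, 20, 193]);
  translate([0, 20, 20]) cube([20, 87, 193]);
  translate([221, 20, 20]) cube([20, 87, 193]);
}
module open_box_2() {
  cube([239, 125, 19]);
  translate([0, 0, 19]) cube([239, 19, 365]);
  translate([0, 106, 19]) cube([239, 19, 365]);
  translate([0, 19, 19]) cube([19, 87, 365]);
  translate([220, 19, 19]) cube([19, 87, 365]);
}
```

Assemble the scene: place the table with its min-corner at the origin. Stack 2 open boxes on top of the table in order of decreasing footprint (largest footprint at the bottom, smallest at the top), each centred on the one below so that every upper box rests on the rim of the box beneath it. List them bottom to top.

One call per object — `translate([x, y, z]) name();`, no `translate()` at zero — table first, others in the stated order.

table();
translate([532, 381, 728]) open_box();
translate([533, 382, 941]) open_box_2();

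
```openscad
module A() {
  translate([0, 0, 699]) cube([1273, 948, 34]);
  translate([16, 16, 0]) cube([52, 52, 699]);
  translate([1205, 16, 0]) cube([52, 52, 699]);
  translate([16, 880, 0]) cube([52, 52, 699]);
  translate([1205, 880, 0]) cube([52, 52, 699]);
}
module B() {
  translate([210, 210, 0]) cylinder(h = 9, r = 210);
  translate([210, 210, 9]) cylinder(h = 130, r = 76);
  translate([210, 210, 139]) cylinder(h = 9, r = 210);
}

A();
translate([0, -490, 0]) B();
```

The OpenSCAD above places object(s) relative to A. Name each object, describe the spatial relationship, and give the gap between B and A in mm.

The spool's nearest face is 70 mm from the table's −y face.

A is a table. B is a spool. The spool is on the floor beside the table on its −y side. The gap between the spool and the table is 70 mm.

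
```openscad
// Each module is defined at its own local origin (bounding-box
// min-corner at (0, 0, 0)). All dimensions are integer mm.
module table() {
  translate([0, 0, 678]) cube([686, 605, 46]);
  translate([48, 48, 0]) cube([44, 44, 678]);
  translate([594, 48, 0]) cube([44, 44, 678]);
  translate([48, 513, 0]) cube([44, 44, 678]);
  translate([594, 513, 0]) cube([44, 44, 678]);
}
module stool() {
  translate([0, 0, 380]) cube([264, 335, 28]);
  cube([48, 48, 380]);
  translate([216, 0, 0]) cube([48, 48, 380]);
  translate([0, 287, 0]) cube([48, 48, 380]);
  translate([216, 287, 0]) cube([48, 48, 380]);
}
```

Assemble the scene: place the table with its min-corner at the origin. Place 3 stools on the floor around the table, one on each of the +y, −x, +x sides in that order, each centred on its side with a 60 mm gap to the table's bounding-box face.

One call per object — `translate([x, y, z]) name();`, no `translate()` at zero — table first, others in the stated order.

table();
translate([211, 665, 0]) stool();
translate([-324, 135, 0]) stool();
translate([746, 135, 0]) stool();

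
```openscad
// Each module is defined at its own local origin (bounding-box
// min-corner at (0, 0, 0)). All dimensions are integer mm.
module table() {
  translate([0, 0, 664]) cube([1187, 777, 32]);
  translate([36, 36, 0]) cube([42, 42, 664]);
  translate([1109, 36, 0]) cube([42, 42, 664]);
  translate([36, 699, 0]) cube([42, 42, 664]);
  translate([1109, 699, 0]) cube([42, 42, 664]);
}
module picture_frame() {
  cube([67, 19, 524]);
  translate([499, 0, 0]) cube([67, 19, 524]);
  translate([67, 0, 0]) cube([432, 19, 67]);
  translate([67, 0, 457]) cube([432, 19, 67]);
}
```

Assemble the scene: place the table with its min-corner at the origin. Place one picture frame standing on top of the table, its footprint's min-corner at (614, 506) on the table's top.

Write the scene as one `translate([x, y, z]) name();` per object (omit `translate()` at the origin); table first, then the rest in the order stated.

table();
translate([614, 506, 696]) picture_frame();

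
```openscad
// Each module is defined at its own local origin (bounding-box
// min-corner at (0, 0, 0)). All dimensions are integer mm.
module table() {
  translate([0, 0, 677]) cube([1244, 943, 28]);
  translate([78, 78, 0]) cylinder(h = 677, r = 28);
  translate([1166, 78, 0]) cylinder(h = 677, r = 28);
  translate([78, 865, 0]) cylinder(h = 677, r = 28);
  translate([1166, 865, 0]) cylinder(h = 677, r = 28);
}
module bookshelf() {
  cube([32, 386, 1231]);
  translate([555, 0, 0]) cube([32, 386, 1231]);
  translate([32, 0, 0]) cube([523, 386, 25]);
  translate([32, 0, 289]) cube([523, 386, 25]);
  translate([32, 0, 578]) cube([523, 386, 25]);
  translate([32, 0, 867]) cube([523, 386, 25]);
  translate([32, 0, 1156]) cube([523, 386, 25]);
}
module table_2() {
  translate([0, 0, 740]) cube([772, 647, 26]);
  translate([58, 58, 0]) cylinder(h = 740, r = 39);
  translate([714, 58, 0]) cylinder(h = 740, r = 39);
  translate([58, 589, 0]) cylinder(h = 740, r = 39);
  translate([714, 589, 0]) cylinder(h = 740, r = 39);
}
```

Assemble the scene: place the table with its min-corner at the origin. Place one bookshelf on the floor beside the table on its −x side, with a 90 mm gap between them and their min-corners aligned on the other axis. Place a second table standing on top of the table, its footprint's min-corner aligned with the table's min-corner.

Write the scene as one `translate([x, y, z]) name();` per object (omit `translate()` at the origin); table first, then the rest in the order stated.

table();
translate([-677, 0, 0]) bookshelf();
translate([0, 0, 705]) table_2();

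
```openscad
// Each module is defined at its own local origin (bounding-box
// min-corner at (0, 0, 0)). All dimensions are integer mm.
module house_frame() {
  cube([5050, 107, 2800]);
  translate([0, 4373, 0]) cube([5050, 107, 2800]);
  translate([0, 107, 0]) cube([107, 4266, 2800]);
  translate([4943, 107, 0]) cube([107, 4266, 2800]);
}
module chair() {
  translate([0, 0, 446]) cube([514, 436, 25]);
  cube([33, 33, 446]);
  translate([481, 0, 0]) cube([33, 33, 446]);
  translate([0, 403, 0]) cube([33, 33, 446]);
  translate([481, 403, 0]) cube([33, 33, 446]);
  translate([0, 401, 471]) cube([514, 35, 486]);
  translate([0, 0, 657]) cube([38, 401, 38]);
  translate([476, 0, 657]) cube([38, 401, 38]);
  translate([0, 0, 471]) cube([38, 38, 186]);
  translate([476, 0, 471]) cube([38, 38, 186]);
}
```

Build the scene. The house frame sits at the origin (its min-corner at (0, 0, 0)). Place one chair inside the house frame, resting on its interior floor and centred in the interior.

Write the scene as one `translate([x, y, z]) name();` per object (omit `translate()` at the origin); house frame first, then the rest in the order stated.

house_frame();
translate([2268, 2022, 0]) chair();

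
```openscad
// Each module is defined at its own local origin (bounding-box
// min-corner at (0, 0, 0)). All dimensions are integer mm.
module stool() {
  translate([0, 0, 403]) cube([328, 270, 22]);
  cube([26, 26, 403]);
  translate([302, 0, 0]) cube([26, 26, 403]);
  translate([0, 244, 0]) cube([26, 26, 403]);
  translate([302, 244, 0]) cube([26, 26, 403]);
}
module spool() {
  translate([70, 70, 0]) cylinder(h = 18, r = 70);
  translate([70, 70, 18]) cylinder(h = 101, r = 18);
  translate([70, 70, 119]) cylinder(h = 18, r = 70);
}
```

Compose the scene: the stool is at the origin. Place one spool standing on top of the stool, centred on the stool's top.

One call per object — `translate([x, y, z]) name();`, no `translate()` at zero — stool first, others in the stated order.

stool();
translate([94, 65, 425]) spool();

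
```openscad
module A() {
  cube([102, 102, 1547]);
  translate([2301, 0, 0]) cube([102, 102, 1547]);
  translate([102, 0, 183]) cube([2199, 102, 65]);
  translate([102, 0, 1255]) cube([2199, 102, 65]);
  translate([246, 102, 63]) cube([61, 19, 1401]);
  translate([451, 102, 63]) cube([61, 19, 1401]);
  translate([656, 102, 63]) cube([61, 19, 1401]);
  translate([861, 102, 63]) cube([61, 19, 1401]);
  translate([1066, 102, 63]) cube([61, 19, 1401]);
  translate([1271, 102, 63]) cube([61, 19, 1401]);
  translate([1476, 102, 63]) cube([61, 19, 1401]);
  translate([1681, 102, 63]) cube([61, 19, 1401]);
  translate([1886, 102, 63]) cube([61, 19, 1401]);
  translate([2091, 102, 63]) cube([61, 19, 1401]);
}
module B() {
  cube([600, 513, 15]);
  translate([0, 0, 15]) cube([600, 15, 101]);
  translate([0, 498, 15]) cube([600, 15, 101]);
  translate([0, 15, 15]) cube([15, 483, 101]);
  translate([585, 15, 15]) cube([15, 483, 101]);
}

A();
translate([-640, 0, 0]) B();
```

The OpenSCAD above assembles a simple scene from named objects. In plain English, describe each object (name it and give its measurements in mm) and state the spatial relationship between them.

A is a fence section. Two 102×102 mm posts, 1547 mm tall, stand on the floor with a clear span of 2199 mm between their inner faces. Two horizontal rails of 102×65 mm section span the gap between the posts with their undersides at z = 183 mm and z = 1255 mm, flush with the posts' −y face. 10 pickets, each 61 mm wide, 19 mm thick and 1401 mm tall, are fixed to the +y face of the rails with their bottoms at z = 63 mm, evenly spaced across the span with equal gaps (rounded down to the nearest mm) at the −x end and between each pair — any rounding remainder accumulates at the +x end.

B is an open-topped rectangular box: outside dimensions 600×513×116 mm, with a uniform wall and base thickness of 15 mm. The base is a full 600×513 slab on the floor; four walls sit on top of the base. The front and back walls (the −y and +y sides) span the full width; the two side walls fit between them.

The open box is on the floor beside the fence section on its −x side.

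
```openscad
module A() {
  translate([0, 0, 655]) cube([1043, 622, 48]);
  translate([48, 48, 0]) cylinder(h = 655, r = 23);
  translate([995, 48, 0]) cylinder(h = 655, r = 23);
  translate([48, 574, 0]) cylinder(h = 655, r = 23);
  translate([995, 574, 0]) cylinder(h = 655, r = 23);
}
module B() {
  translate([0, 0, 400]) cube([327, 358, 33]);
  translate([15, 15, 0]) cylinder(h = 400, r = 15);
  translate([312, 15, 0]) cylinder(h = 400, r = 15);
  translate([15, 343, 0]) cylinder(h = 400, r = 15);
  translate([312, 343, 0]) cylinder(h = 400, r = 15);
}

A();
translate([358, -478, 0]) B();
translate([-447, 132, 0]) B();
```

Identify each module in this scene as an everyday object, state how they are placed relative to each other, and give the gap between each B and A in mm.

A is a table. B is a stool. Two stools sit around the table at the −y, −x sides. The gap between each stool and the table is 120 mm.

Each stool's nearest face is 120 mm from the table's bounding box.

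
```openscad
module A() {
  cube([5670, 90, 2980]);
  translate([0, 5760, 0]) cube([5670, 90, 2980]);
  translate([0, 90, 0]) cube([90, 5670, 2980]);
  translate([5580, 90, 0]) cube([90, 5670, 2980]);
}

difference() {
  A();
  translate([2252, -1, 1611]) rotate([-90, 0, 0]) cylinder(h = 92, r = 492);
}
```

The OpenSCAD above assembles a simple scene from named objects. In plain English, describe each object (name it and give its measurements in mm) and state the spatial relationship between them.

A is a box-shaped house frame (walls only): outside footprint 5670×5850 mm, wall height 2980 mm, wall thickness 90 mm. The two y-facing walls run the full x-width; the two x-facing walls fit between the inner faces of the y-facing walls.

The house frame has a circular hole of radius 492 mm through its front wall, centred at (x = 2252, z = 1611).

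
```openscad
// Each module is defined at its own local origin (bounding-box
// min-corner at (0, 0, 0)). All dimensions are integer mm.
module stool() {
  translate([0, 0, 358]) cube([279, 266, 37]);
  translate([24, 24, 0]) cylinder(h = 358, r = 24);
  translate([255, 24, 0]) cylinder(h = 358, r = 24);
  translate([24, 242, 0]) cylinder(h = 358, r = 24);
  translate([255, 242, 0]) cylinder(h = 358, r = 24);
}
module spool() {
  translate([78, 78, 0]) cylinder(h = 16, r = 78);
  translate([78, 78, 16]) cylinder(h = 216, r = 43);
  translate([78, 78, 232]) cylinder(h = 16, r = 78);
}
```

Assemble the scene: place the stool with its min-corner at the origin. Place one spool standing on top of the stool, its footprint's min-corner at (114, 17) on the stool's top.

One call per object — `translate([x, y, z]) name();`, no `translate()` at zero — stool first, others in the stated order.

stool();
translate([114, 17, 395]) spool();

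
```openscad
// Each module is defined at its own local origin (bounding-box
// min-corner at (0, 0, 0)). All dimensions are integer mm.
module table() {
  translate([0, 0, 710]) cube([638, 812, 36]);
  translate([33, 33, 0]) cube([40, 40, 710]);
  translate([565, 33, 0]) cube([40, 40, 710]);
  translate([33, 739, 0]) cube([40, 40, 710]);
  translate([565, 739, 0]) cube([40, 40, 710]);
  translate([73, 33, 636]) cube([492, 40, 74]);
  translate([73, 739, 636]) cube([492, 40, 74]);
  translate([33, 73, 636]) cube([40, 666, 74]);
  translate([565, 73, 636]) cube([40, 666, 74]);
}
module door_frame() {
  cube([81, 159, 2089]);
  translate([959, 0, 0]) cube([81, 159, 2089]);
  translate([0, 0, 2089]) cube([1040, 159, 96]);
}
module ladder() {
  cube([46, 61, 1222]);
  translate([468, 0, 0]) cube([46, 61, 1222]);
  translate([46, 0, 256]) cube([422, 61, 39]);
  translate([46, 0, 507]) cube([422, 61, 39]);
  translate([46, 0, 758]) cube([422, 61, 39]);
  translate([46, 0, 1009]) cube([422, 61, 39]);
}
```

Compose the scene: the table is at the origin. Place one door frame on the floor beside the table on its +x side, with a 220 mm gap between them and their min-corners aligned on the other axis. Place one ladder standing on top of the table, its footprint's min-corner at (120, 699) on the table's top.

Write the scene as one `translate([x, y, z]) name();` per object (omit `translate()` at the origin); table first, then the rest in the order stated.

table();
translate([858, 0, 0]) door_frame();
translate([120, 699, 746]) ladder();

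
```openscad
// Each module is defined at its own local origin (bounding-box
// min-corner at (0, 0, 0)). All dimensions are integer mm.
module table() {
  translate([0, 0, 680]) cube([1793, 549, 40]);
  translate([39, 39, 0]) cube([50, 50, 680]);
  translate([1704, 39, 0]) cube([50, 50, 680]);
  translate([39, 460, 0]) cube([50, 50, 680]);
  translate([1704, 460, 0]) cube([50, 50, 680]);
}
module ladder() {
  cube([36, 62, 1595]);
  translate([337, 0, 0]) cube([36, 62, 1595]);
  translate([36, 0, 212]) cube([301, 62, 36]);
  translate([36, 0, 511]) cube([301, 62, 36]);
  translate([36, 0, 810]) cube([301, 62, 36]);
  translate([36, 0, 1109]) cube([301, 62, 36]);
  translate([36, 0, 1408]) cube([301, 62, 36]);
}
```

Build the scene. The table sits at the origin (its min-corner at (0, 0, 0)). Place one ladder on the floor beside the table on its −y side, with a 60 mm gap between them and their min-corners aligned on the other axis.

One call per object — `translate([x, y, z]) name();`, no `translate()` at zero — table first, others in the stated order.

table();
translate([0, -122, 0]) ladder();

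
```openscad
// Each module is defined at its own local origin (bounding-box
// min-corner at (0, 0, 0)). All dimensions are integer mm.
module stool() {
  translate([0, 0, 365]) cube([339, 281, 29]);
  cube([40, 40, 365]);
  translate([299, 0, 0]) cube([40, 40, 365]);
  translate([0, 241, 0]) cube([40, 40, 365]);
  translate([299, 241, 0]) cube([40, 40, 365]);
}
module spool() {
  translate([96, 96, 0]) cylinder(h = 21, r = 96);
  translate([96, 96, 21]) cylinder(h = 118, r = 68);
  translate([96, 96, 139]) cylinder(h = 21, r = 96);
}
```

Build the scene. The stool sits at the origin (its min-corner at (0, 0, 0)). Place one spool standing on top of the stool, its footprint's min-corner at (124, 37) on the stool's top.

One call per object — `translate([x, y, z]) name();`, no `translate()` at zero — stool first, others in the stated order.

stool();
translate([124, 37, 394]) spool();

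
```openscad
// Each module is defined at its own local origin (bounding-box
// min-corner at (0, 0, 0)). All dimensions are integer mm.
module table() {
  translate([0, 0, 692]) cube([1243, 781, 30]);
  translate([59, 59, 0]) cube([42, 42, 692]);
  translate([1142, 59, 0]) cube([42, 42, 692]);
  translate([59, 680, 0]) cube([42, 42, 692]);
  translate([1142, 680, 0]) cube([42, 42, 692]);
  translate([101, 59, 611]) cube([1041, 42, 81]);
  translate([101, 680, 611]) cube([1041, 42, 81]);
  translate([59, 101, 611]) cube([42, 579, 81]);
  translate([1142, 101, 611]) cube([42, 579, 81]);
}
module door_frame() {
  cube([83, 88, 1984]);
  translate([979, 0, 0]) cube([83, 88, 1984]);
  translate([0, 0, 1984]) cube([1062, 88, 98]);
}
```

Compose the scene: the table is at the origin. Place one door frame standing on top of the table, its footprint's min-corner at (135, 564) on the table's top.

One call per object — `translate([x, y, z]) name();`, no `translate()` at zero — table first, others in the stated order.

table();
translate([135, 564, 722]) door_frame();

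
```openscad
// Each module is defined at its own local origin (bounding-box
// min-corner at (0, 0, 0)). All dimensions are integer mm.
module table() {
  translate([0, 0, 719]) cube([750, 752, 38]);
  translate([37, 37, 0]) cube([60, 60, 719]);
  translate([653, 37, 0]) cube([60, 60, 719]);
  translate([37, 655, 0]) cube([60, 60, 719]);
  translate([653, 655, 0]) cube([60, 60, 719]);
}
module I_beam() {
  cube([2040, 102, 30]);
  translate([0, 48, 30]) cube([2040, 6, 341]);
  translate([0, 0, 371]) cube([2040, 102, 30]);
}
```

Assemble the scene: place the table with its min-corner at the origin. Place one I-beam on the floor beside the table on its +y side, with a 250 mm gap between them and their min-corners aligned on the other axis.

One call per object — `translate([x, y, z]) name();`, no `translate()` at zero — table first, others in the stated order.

table();
translate([0, 1002, 0]) I_beam();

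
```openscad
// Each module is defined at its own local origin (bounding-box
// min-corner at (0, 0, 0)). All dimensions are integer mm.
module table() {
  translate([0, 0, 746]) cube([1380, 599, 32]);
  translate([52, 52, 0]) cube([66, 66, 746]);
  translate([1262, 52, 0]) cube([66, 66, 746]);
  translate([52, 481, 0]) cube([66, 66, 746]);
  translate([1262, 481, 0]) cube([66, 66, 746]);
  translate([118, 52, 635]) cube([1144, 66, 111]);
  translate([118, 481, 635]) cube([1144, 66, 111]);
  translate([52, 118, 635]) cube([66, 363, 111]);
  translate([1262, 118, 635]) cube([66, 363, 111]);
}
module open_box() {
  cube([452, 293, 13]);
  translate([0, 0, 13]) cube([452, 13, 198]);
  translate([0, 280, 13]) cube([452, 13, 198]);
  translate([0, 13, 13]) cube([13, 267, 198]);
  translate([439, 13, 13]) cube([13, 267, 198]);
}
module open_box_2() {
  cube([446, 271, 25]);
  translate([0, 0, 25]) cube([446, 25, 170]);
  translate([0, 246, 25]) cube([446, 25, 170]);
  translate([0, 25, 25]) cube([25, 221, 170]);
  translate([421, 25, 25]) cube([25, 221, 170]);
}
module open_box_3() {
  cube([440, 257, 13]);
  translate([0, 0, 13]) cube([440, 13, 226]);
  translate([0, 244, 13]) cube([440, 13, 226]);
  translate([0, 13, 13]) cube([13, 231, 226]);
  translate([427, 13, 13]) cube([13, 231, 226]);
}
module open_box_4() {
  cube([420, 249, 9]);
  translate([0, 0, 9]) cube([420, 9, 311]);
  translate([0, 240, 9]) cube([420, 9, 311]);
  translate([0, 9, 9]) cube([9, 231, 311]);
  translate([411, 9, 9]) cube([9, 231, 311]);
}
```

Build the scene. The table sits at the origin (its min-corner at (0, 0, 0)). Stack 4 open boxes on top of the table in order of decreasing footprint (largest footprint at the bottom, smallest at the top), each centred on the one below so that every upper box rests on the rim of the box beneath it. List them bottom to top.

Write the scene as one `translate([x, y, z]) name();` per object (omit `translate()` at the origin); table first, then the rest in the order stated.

table();
translate([464, 153, 778]) open_box();
translate([467, 164, 989]) open_box_2();
translate([470, 171, 1184]) open_box_3();
translate([480, 175, 1423]) open_box_4();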